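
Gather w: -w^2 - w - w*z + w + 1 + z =-w^2 - w*z + z + 1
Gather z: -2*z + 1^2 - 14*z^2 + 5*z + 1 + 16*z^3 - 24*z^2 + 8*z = 16*z^3 - 38*z^2 + 11*z + 2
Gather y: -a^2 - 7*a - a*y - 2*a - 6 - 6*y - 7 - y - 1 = -a^2 - 9*a + y*(-a - 7) - 14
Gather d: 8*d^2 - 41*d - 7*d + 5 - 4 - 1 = 8*d^2 - 48*d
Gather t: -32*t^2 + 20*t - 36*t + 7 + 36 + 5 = -32*t^2 - 16*t + 48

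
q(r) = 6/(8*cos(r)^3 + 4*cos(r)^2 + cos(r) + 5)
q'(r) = 6*(24*sin(r)*cos(r)^2 + 8*sin(r)*cos(r) + sin(r))/(8*cos(r)^3 + 4*cos(r)^2 + cos(r) + 5)^2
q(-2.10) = 1.34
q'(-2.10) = -0.79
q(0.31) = 0.36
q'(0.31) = 0.20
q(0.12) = 0.34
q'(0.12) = 0.07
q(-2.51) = 2.31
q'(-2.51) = -5.36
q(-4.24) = 1.30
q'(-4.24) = 0.58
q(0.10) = 0.34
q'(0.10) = 0.06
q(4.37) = 1.25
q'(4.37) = -0.25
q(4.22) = 1.31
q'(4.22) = -0.65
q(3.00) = 35.69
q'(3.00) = 497.28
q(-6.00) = 0.36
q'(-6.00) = 0.18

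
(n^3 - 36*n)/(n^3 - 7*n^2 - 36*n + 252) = n/(n - 7)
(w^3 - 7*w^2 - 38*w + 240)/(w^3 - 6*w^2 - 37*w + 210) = (w - 8)/(w - 7)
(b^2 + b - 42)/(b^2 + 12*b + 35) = (b - 6)/(b + 5)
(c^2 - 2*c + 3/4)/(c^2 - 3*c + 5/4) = (2*c - 3)/(2*c - 5)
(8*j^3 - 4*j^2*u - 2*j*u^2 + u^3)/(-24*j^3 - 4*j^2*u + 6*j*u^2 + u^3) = (-2*j + u)/(6*j + u)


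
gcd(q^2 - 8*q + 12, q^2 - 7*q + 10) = q - 2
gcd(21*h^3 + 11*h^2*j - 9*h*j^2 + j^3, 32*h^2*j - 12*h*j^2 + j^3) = 1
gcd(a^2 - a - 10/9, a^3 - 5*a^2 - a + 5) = 1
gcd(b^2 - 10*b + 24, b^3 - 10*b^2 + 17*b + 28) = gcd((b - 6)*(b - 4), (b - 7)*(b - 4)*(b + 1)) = b - 4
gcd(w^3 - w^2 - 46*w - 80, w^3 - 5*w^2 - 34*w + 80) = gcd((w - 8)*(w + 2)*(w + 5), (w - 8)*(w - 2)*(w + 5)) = w^2 - 3*w - 40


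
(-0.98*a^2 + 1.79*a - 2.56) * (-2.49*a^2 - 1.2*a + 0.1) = 2.4402*a^4 - 3.2811*a^3 + 4.1284*a^2 + 3.251*a - 0.256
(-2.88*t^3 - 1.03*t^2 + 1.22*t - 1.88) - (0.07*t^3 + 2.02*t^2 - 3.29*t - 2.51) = -2.95*t^3 - 3.05*t^2 + 4.51*t + 0.63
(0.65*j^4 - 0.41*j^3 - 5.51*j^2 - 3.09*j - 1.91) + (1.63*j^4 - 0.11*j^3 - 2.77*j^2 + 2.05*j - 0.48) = 2.28*j^4 - 0.52*j^3 - 8.28*j^2 - 1.04*j - 2.39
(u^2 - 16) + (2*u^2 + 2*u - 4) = 3*u^2 + 2*u - 20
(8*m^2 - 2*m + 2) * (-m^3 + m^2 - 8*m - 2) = -8*m^5 + 10*m^4 - 68*m^3 + 2*m^2 - 12*m - 4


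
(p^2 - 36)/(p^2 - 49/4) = 4*(p^2 - 36)/(4*p^2 - 49)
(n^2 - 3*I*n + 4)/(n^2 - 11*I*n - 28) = (n + I)/(n - 7*I)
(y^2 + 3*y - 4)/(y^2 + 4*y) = (y - 1)/y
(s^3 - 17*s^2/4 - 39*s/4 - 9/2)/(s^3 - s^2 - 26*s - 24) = (s + 3/4)/(s + 4)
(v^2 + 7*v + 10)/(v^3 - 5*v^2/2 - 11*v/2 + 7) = 2*(v + 5)/(2*v^2 - 9*v + 7)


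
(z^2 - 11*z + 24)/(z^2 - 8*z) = (z - 3)/z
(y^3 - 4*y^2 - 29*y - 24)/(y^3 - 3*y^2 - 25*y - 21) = (y - 8)/(y - 7)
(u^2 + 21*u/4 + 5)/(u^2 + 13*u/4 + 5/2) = (u + 4)/(u + 2)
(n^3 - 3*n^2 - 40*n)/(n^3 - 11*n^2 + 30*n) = (n^2 - 3*n - 40)/(n^2 - 11*n + 30)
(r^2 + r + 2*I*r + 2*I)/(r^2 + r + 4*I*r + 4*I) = (r + 2*I)/(r + 4*I)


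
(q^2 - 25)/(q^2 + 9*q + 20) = (q - 5)/(q + 4)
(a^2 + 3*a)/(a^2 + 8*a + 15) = a/(a + 5)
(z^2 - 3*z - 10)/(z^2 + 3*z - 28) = (z^2 - 3*z - 10)/(z^2 + 3*z - 28)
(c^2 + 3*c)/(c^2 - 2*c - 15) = c/(c - 5)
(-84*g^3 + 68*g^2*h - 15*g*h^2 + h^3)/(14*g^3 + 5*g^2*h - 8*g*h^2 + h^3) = (-6*g + h)/(g + h)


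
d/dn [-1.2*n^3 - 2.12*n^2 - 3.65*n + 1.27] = -3.6*n^2 - 4.24*n - 3.65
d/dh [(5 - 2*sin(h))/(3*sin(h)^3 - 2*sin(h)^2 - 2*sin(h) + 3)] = (12*sin(h)^3 - 49*sin(h)^2 + 20*sin(h) + 4)*cos(h)/((sin(h) + 1)^2*(3*sin(h)^2 - 5*sin(h) + 3)^2)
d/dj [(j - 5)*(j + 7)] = 2*j + 2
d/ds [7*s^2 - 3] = 14*s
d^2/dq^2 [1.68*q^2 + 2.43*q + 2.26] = 3.36000000000000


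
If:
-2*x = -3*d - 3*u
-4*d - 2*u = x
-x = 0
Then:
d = 0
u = 0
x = 0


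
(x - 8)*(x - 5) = x^2 - 13*x + 40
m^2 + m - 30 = (m - 5)*(m + 6)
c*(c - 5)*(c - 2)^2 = c^4 - 9*c^3 + 24*c^2 - 20*c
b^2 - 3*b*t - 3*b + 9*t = (b - 3)*(b - 3*t)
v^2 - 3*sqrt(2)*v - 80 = (v - 8*sqrt(2))*(v + 5*sqrt(2))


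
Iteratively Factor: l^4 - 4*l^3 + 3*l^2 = (l)*(l^3 - 4*l^2 + 3*l) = l*(l - 1)*(l^2 - 3*l) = l*(l - 3)*(l - 1)*(l)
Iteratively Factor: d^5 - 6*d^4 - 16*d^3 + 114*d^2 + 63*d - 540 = (d + 3)*(d^4 - 9*d^3 + 11*d^2 + 81*d - 180) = (d - 4)*(d + 3)*(d^3 - 5*d^2 - 9*d + 45) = (d - 4)*(d - 3)*(d + 3)*(d^2 - 2*d - 15) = (d - 4)*(d - 3)*(d + 3)^2*(d - 5)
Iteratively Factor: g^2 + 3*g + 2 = (g + 2)*(g + 1)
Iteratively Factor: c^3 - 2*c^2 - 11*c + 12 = (c - 1)*(c^2 - c - 12) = (c - 1)*(c + 3)*(c - 4)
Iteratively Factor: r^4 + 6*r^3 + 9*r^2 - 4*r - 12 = (r + 3)*(r^3 + 3*r^2 - 4) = (r + 2)*(r + 3)*(r^2 + r - 2) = (r + 2)^2*(r + 3)*(r - 1)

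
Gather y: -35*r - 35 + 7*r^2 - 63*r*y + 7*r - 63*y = 7*r^2 - 28*r + y*(-63*r - 63) - 35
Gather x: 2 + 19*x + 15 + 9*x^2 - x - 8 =9*x^2 + 18*x + 9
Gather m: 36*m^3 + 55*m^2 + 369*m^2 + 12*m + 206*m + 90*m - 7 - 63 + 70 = 36*m^3 + 424*m^2 + 308*m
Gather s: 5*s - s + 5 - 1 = 4*s + 4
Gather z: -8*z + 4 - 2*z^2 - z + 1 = -2*z^2 - 9*z + 5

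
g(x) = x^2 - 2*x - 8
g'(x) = 2*x - 2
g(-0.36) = -7.15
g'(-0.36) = -2.72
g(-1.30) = -3.71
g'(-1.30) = -4.60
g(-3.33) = 9.75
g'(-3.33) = -8.66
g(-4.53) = 21.58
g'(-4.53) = -11.06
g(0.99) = -9.00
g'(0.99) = -0.02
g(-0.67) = -6.21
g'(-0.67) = -3.34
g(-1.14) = -4.42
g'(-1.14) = -4.28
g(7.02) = 27.24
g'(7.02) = 12.04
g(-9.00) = 91.00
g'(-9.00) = -20.00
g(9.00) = 55.00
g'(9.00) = 16.00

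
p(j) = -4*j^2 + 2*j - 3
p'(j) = 2 - 8*j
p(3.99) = -58.70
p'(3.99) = -29.92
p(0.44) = -2.89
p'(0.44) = -1.52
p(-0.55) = -5.31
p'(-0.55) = 6.40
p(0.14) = -2.80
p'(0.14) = 0.88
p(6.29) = -148.68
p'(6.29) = -48.32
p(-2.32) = -29.17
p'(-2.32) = 20.56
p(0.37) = -2.81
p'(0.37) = -0.96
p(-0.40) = -4.44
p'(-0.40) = 5.20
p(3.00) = -33.00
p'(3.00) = -22.00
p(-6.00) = -159.00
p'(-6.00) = 50.00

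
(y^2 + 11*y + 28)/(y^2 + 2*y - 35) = (y + 4)/(y - 5)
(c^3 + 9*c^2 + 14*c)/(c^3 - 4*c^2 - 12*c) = (c + 7)/(c - 6)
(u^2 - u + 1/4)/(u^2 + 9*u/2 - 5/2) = (u - 1/2)/(u + 5)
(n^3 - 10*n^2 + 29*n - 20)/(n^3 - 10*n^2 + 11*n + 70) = (n^2 - 5*n + 4)/(n^2 - 5*n - 14)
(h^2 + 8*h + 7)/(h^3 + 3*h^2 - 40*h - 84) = (h + 1)/(h^2 - 4*h - 12)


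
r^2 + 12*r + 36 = (r + 6)^2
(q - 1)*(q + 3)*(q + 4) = q^3 + 6*q^2 + 5*q - 12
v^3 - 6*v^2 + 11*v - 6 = (v - 3)*(v - 2)*(v - 1)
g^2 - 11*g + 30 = (g - 6)*(g - 5)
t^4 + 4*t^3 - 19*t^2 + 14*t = t*(t - 2)*(t - 1)*(t + 7)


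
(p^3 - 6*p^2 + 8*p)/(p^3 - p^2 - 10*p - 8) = p*(p - 2)/(p^2 + 3*p + 2)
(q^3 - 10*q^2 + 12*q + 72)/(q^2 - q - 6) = (q^2 - 12*q + 36)/(q - 3)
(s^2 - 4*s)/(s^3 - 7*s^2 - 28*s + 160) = s/(s^2 - 3*s - 40)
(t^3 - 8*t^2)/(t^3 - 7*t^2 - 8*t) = t/(t + 1)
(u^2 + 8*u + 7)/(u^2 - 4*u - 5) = (u + 7)/(u - 5)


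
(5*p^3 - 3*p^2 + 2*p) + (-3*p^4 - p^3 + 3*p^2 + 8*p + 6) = -3*p^4 + 4*p^3 + 10*p + 6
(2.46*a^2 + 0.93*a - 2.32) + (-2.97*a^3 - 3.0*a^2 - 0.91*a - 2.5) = -2.97*a^3 - 0.54*a^2 + 0.02*a - 4.82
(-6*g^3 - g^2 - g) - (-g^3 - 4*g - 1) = -5*g^3 - g^2 + 3*g + 1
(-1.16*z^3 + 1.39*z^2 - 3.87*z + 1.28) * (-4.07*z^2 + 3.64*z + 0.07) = 4.7212*z^5 - 9.8797*z^4 + 20.7293*z^3 - 19.1991*z^2 + 4.3883*z + 0.0896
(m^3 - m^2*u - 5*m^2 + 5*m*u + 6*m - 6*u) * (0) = 0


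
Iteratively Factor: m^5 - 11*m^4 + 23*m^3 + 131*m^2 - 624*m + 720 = (m - 3)*(m^4 - 8*m^3 - m^2 + 128*m - 240) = (m - 3)^2*(m^3 - 5*m^2 - 16*m + 80) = (m - 4)*(m - 3)^2*(m^2 - m - 20) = (m - 5)*(m - 4)*(m - 3)^2*(m + 4)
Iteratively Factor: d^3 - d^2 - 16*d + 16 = (d - 1)*(d^2 - 16) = (d - 4)*(d - 1)*(d + 4)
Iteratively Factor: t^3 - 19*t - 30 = (t + 2)*(t^2 - 2*t - 15) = (t + 2)*(t + 3)*(t - 5)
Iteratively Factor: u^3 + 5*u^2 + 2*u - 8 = (u + 2)*(u^2 + 3*u - 4) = (u - 1)*(u + 2)*(u + 4)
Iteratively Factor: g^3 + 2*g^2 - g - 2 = (g + 2)*(g^2 - 1) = (g - 1)*(g + 2)*(g + 1)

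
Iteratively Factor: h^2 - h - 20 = (h - 5)*(h + 4)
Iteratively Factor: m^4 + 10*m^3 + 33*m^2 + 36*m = (m + 3)*(m^3 + 7*m^2 + 12*m) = (m + 3)^2*(m^2 + 4*m) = (m + 3)^2*(m + 4)*(m)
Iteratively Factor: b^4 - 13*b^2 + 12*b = (b + 4)*(b^3 - 4*b^2 + 3*b) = (b - 1)*(b + 4)*(b^2 - 3*b) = b*(b - 1)*(b + 4)*(b - 3)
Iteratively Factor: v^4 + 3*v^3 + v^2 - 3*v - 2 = (v + 1)*(v^3 + 2*v^2 - v - 2) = (v + 1)^2*(v^2 + v - 2) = (v + 1)^2*(v + 2)*(v - 1)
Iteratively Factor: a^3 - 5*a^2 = (a)*(a^2 - 5*a) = a^2*(a - 5)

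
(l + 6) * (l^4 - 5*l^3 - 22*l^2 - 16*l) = l^5 + l^4 - 52*l^3 - 148*l^2 - 96*l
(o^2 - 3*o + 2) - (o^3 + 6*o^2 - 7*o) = -o^3 - 5*o^2 + 4*o + 2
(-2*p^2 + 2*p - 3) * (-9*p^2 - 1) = 18*p^4 - 18*p^3 + 29*p^2 - 2*p + 3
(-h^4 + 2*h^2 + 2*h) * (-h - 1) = h^5 + h^4 - 2*h^3 - 4*h^2 - 2*h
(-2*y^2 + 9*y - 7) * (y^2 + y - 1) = -2*y^4 + 7*y^3 + 4*y^2 - 16*y + 7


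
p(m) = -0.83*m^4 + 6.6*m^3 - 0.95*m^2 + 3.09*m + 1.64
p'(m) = -3.32*m^3 + 19.8*m^2 - 1.9*m + 3.09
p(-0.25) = 0.70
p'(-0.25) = 4.85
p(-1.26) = -19.06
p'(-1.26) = 43.56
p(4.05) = 213.71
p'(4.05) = 99.62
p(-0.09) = 1.35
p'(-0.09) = 3.42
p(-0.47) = -0.75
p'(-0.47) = 8.70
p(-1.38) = -24.79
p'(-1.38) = 52.14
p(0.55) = 4.07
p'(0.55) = 7.48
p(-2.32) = -117.10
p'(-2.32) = 155.53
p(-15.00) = -64552.21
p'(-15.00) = 15691.59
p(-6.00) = -2552.38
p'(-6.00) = 1444.41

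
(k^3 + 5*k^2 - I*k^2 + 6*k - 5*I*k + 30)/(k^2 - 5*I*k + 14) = (k^2 + k*(5 - 3*I) - 15*I)/(k - 7*I)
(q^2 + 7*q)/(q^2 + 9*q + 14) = q/(q + 2)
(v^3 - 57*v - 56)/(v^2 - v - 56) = v + 1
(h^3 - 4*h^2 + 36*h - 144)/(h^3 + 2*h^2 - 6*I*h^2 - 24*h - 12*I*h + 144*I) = (h + 6*I)/(h + 6)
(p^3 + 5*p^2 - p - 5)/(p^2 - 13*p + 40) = (p^3 + 5*p^2 - p - 5)/(p^2 - 13*p + 40)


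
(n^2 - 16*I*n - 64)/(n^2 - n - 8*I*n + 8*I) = (n - 8*I)/(n - 1)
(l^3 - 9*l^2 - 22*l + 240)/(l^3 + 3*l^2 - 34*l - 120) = (l - 8)/(l + 4)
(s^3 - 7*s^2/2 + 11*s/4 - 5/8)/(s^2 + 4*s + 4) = (8*s^3 - 28*s^2 + 22*s - 5)/(8*(s^2 + 4*s + 4))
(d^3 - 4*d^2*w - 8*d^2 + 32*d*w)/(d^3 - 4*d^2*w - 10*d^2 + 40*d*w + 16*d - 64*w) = d/(d - 2)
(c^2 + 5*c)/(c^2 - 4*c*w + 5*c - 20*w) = c/(c - 4*w)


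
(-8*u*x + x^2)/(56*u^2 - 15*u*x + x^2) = x/(-7*u + x)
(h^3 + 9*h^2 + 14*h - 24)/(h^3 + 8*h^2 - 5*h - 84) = (h^2 + 5*h - 6)/(h^2 + 4*h - 21)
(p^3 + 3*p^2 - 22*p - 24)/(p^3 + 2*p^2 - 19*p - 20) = (p + 6)/(p + 5)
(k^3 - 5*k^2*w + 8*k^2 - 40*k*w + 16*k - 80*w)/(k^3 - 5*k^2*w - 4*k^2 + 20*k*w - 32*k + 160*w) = (k + 4)/(k - 8)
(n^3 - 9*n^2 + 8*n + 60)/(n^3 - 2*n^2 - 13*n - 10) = (n - 6)/(n + 1)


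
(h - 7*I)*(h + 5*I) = h^2 - 2*I*h + 35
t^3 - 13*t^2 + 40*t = t*(t - 8)*(t - 5)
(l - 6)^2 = l^2 - 12*l + 36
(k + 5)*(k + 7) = k^2 + 12*k + 35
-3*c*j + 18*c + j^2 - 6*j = (-3*c + j)*(j - 6)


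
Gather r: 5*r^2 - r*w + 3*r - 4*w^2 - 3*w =5*r^2 + r*(3 - w) - 4*w^2 - 3*w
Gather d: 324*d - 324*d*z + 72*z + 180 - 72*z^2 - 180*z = d*(324 - 324*z) - 72*z^2 - 108*z + 180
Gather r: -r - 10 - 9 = -r - 19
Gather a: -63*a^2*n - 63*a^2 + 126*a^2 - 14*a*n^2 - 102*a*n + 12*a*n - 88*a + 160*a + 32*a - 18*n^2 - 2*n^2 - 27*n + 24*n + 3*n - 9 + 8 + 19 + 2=a^2*(63 - 63*n) + a*(-14*n^2 - 90*n + 104) - 20*n^2 + 20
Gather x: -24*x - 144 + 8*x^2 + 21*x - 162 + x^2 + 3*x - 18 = 9*x^2 - 324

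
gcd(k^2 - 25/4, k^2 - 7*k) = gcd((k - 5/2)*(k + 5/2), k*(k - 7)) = 1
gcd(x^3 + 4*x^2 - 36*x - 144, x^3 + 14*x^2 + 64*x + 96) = x^2 + 10*x + 24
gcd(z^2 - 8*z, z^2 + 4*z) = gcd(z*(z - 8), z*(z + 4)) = z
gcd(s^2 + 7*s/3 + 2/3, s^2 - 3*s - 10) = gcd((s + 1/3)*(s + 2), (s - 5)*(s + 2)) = s + 2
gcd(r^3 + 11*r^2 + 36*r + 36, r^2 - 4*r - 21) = r + 3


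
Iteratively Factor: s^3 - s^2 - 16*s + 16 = (s - 4)*(s^2 + 3*s - 4) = (s - 4)*(s - 1)*(s + 4)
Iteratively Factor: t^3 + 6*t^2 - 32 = (t + 4)*(t^2 + 2*t - 8) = (t + 4)^2*(t - 2)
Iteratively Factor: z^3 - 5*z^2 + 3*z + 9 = (z - 3)*(z^2 - 2*z - 3) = (z - 3)^2*(z + 1)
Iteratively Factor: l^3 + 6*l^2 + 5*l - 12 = (l + 4)*(l^2 + 2*l - 3) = (l + 3)*(l + 4)*(l - 1)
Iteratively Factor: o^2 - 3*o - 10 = (o - 5)*(o + 2)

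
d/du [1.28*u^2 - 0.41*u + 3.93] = 2.56*u - 0.41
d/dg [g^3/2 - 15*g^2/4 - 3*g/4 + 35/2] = 3*g^2/2 - 15*g/2 - 3/4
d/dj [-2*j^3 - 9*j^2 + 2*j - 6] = -6*j^2 - 18*j + 2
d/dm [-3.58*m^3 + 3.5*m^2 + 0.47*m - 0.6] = -10.74*m^2 + 7.0*m + 0.47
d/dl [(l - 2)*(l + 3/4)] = 2*l - 5/4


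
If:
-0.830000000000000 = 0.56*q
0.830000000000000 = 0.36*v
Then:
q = -1.48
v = 2.31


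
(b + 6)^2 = b^2 + 12*b + 36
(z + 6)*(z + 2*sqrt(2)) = z^2 + 2*sqrt(2)*z + 6*z + 12*sqrt(2)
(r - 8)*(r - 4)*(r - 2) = r^3 - 14*r^2 + 56*r - 64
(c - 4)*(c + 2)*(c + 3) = c^3 + c^2 - 14*c - 24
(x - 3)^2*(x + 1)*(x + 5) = x^4 - 22*x^2 + 24*x + 45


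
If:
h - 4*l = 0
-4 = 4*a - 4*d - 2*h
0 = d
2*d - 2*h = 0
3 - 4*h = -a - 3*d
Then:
No Solution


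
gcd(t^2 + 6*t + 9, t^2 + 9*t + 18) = t + 3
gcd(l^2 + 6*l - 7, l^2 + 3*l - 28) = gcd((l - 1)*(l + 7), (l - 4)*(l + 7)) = l + 7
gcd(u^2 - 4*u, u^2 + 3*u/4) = u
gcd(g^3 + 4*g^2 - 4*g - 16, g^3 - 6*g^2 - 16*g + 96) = g + 4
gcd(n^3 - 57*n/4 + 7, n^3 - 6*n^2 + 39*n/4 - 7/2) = n^2 - 4*n + 7/4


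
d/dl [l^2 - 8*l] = 2*l - 8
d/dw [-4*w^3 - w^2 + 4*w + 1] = -12*w^2 - 2*w + 4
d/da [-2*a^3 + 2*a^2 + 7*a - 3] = -6*a^2 + 4*a + 7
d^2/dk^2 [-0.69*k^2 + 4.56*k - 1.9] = -1.38000000000000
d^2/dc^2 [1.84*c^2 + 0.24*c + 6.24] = 3.68000000000000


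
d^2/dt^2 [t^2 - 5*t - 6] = 2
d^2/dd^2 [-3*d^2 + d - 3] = -6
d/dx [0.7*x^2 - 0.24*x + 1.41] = 1.4*x - 0.24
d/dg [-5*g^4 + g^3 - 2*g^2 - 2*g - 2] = -20*g^3 + 3*g^2 - 4*g - 2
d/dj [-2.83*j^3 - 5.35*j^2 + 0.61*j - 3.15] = -8.49*j^2 - 10.7*j + 0.61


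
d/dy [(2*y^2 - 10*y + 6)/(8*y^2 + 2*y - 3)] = 6*(14*y^2 - 18*y + 3)/(64*y^4 + 32*y^3 - 44*y^2 - 12*y + 9)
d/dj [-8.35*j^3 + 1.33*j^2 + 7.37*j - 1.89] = -25.05*j^2 + 2.66*j + 7.37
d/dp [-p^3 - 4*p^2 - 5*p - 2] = -3*p^2 - 8*p - 5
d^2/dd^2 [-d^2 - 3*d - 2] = -2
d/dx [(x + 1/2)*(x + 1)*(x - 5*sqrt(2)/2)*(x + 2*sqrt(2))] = 4*x^3 - 3*sqrt(2)*x^2/2 + 9*x^2/2 - 19*x - 3*sqrt(2)*x/2 - 15 - sqrt(2)/4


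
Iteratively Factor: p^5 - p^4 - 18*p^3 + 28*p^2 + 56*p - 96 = (p - 2)*(p^4 + p^3 - 16*p^2 - 4*p + 48) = (p - 2)^2*(p^3 + 3*p^2 - 10*p - 24) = (p - 2)^2*(p + 2)*(p^2 + p - 12) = (p - 2)^2*(p + 2)*(p + 4)*(p - 3)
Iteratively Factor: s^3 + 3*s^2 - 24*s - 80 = (s - 5)*(s^2 + 8*s + 16) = (s - 5)*(s + 4)*(s + 4)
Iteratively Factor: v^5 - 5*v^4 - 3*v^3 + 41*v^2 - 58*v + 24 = (v - 4)*(v^4 - v^3 - 7*v^2 + 13*v - 6) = (v - 4)*(v - 2)*(v^3 + v^2 - 5*v + 3) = (v - 4)*(v - 2)*(v + 3)*(v^2 - 2*v + 1) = (v - 4)*(v - 2)*(v - 1)*(v + 3)*(v - 1)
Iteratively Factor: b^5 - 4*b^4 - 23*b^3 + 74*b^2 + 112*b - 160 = (b + 4)*(b^4 - 8*b^3 + 9*b^2 + 38*b - 40) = (b - 1)*(b + 4)*(b^3 - 7*b^2 + 2*b + 40) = (b - 1)*(b + 2)*(b + 4)*(b^2 - 9*b + 20) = (b - 5)*(b - 1)*(b + 2)*(b + 4)*(b - 4)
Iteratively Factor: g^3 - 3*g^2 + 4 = (g - 2)*(g^2 - g - 2) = (g - 2)^2*(g + 1)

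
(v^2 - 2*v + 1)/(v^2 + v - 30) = (v^2 - 2*v + 1)/(v^2 + v - 30)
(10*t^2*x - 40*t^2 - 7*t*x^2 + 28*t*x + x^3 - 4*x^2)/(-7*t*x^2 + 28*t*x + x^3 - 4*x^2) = (10*t^2 - 7*t*x + x^2)/(x*(-7*t + x))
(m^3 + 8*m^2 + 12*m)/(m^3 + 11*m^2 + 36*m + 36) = m/(m + 3)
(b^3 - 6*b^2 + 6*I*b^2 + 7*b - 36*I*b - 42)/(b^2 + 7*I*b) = b - 6 - I + 6*I/b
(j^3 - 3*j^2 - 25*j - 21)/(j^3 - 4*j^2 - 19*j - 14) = (j + 3)/(j + 2)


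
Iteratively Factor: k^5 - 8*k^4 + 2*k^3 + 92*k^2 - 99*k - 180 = (k - 4)*(k^4 - 4*k^3 - 14*k^2 + 36*k + 45) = (k - 4)*(k + 3)*(k^3 - 7*k^2 + 7*k + 15) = (k - 5)*(k - 4)*(k + 3)*(k^2 - 2*k - 3) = (k - 5)*(k - 4)*(k + 1)*(k + 3)*(k - 3)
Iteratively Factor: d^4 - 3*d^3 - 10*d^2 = (d - 5)*(d^3 + 2*d^2) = d*(d - 5)*(d^2 + 2*d) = d^2*(d - 5)*(d + 2)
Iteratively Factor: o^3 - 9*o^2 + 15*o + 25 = (o + 1)*(o^2 - 10*o + 25) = (o - 5)*(o + 1)*(o - 5)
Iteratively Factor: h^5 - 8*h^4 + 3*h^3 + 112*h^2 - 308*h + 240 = (h + 4)*(h^4 - 12*h^3 + 51*h^2 - 92*h + 60) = (h - 2)*(h + 4)*(h^3 - 10*h^2 + 31*h - 30) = (h - 2)^2*(h + 4)*(h^2 - 8*h + 15) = (h - 5)*(h - 2)^2*(h + 4)*(h - 3)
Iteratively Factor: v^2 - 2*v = (v)*(v - 2)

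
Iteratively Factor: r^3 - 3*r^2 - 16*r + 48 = (r - 4)*(r^2 + r - 12) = (r - 4)*(r + 4)*(r - 3)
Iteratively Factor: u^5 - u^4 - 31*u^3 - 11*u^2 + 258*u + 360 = (u + 2)*(u^4 - 3*u^3 - 25*u^2 + 39*u + 180) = (u - 5)*(u + 2)*(u^3 + 2*u^2 - 15*u - 36) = (u - 5)*(u + 2)*(u + 3)*(u^2 - u - 12) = (u - 5)*(u - 4)*(u + 2)*(u + 3)*(u + 3)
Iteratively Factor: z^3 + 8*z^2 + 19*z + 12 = (z + 4)*(z^2 + 4*z + 3) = (z + 1)*(z + 4)*(z + 3)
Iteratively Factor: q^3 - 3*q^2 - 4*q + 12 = (q + 2)*(q^2 - 5*q + 6) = (q - 2)*(q + 2)*(q - 3)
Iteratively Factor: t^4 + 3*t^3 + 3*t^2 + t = (t + 1)*(t^3 + 2*t^2 + t) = t*(t + 1)*(t^2 + 2*t + 1) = t*(t + 1)^2*(t + 1)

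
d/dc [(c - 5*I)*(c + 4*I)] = 2*c - I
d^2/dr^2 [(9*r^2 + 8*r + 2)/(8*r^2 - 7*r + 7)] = 2*(1016*r^3 - 1128*r^2 - 1680*r + 819)/(512*r^6 - 1344*r^5 + 2520*r^4 - 2695*r^3 + 2205*r^2 - 1029*r + 343)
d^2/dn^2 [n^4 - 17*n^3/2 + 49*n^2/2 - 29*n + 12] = 12*n^2 - 51*n + 49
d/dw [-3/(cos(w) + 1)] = -3*sin(w)/(cos(w) + 1)^2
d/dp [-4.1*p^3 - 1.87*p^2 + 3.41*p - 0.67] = -12.3*p^2 - 3.74*p + 3.41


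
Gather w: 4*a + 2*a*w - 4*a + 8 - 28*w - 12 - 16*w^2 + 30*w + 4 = -16*w^2 + w*(2*a + 2)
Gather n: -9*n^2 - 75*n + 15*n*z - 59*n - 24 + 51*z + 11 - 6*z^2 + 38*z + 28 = -9*n^2 + n*(15*z - 134) - 6*z^2 + 89*z + 15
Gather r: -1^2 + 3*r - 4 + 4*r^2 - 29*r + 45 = 4*r^2 - 26*r + 40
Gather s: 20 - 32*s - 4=16 - 32*s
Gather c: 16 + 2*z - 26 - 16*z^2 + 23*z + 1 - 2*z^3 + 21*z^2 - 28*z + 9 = -2*z^3 + 5*z^2 - 3*z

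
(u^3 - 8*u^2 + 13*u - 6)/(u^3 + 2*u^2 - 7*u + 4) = (u - 6)/(u + 4)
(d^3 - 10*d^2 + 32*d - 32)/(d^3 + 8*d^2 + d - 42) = (d^2 - 8*d + 16)/(d^2 + 10*d + 21)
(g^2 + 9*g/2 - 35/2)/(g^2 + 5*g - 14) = (g - 5/2)/(g - 2)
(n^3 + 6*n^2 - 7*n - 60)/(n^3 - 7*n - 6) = (n^2 + 9*n + 20)/(n^2 + 3*n + 2)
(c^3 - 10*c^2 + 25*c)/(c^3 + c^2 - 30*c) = (c - 5)/(c + 6)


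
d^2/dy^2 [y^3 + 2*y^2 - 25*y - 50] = 6*y + 4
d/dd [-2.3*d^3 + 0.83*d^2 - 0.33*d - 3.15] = -6.9*d^2 + 1.66*d - 0.33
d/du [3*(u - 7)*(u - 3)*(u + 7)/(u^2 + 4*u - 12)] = 3*u*(u^3 + 8*u^2 + u - 222)/(u^4 + 8*u^3 - 8*u^2 - 96*u + 144)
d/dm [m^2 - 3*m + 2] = 2*m - 3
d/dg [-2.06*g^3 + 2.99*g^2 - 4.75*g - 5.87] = -6.18*g^2 + 5.98*g - 4.75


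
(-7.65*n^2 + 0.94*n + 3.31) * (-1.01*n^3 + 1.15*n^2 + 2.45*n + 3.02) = 7.7265*n^5 - 9.7469*n^4 - 21.0046*n^3 - 16.9935*n^2 + 10.9483*n + 9.9962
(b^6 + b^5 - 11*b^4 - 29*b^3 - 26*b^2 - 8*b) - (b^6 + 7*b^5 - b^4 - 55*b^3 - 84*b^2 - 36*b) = -6*b^5 - 10*b^4 + 26*b^3 + 58*b^2 + 28*b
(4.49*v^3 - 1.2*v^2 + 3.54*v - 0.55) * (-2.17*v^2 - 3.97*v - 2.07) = -9.7433*v^5 - 15.2213*v^4 - 12.2121*v^3 - 10.3763*v^2 - 5.1443*v + 1.1385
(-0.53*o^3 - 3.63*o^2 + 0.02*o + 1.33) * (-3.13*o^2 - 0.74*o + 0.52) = 1.6589*o^5 + 11.7541*o^4 + 2.348*o^3 - 6.0653*o^2 - 0.9738*o + 0.6916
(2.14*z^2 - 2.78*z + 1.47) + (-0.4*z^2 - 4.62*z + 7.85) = 1.74*z^2 - 7.4*z + 9.32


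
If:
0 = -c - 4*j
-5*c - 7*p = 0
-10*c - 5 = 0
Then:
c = -1/2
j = 1/8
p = 5/14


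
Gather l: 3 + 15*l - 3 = 15*l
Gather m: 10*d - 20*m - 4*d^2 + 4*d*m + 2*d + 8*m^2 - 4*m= -4*d^2 + 12*d + 8*m^2 + m*(4*d - 24)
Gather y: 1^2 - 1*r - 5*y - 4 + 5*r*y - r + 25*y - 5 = -2*r + y*(5*r + 20) - 8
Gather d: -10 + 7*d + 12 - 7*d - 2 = 0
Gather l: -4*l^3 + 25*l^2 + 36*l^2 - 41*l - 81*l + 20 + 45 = -4*l^3 + 61*l^2 - 122*l + 65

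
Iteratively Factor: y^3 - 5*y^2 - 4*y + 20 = (y - 2)*(y^2 - 3*y - 10) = (y - 5)*(y - 2)*(y + 2)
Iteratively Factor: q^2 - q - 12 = (q + 3)*(q - 4)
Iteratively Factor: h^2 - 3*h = (h)*(h - 3)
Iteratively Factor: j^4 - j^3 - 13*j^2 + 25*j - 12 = (j - 1)*(j^3 - 13*j + 12) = (j - 1)^2*(j^2 + j - 12) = (j - 1)^2*(j + 4)*(j - 3)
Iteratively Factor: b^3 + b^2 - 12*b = (b - 3)*(b^2 + 4*b) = (b - 3)*(b + 4)*(b)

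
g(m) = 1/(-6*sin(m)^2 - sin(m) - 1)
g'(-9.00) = 1.39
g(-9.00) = -0.62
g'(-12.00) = 0.59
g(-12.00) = -0.31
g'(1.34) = 0.05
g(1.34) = -0.13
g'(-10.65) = -0.08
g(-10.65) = -0.14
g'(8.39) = -0.15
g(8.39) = -0.16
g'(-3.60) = -0.83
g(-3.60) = -0.38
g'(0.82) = 0.27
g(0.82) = -0.20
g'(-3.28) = -1.68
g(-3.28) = -0.80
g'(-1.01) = -0.25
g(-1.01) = -0.22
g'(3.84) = 0.64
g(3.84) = -0.35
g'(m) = (12*sin(m)*cos(m) + cos(m))/(-6*sin(m)^2 - sin(m) - 1)^2 = (12*sin(m) + 1)*cos(m)/(6*sin(m)^2 + sin(m) + 1)^2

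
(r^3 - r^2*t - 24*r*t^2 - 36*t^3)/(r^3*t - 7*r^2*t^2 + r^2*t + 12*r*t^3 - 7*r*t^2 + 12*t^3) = (r^3 - r^2*t - 24*r*t^2 - 36*t^3)/(t*(r^3 - 7*r^2*t + r^2 + 12*r*t^2 - 7*r*t + 12*t^2))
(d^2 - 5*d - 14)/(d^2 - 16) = (d^2 - 5*d - 14)/(d^2 - 16)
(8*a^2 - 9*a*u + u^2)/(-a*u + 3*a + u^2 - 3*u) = (-8*a + u)/(u - 3)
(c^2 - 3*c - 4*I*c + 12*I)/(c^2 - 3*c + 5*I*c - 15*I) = (c - 4*I)/(c + 5*I)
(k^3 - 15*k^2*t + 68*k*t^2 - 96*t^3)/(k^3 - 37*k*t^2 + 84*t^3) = (k - 8*t)/(k + 7*t)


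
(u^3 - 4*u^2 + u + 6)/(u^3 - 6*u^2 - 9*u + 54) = (u^2 - u - 2)/(u^2 - 3*u - 18)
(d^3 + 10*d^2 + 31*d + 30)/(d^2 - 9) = (d^2 + 7*d + 10)/(d - 3)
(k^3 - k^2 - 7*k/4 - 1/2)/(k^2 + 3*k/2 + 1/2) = (k^2 - 3*k/2 - 1)/(k + 1)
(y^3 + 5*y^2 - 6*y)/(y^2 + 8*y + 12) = y*(y - 1)/(y + 2)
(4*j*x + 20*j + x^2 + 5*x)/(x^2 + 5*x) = (4*j + x)/x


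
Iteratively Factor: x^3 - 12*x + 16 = (x - 2)*(x^2 + 2*x - 8) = (x - 2)*(x + 4)*(x - 2)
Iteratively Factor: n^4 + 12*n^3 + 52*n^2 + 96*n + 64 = (n + 4)*(n^3 + 8*n^2 + 20*n + 16) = (n + 2)*(n + 4)*(n^2 + 6*n + 8) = (n + 2)*(n + 4)^2*(n + 2)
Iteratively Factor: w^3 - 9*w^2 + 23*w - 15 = (w - 1)*(w^2 - 8*w + 15) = (w - 5)*(w - 1)*(w - 3)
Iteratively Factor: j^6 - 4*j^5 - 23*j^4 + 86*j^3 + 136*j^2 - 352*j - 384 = (j - 3)*(j^5 - j^4 - 26*j^3 + 8*j^2 + 160*j + 128) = (j - 4)*(j - 3)*(j^4 + 3*j^3 - 14*j^2 - 48*j - 32) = (j - 4)*(j - 3)*(j + 2)*(j^3 + j^2 - 16*j - 16) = (j - 4)^2*(j - 3)*(j + 2)*(j^2 + 5*j + 4) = (j - 4)^2*(j - 3)*(j + 1)*(j + 2)*(j + 4)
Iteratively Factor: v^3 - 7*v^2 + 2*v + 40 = (v - 4)*(v^2 - 3*v - 10) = (v - 4)*(v + 2)*(v - 5)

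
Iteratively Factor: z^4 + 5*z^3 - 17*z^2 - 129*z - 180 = (z - 5)*(z^3 + 10*z^2 + 33*z + 36) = (z - 5)*(z + 3)*(z^2 + 7*z + 12) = (z - 5)*(z + 3)*(z + 4)*(z + 3)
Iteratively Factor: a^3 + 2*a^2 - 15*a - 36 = (a + 3)*(a^2 - a - 12) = (a - 4)*(a + 3)*(a + 3)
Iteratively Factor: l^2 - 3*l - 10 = (l + 2)*(l - 5)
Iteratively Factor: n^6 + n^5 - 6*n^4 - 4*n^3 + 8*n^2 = (n + 2)*(n^5 - n^4 - 4*n^3 + 4*n^2) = n*(n + 2)*(n^4 - n^3 - 4*n^2 + 4*n) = n*(n - 1)*(n + 2)*(n^3 - 4*n) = n*(n - 2)*(n - 1)*(n + 2)*(n^2 + 2*n) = n^2*(n - 2)*(n - 1)*(n + 2)*(n + 2)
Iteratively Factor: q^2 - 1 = (q + 1)*(q - 1)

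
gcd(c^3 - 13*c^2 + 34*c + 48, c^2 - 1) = c + 1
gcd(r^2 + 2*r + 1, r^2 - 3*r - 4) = r + 1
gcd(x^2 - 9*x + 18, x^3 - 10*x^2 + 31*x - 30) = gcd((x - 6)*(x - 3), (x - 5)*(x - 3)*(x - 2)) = x - 3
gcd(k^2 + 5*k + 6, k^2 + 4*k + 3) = k + 3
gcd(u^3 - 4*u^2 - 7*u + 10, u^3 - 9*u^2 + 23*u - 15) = u^2 - 6*u + 5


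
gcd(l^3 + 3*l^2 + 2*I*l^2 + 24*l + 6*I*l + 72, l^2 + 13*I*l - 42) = l + 6*I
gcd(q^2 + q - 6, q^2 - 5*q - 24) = q + 3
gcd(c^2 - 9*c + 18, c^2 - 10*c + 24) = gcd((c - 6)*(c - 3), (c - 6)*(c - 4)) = c - 6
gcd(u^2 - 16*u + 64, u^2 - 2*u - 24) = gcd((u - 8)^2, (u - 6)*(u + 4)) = 1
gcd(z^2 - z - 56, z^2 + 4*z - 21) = z + 7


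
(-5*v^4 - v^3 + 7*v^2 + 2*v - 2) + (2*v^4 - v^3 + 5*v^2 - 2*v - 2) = -3*v^4 - 2*v^3 + 12*v^2 - 4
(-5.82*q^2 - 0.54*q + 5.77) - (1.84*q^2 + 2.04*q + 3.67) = -7.66*q^2 - 2.58*q + 2.1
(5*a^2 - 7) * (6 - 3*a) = -15*a^3 + 30*a^2 + 21*a - 42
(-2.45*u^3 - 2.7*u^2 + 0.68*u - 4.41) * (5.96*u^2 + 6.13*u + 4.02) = -14.602*u^5 - 31.1105*u^4 - 22.3472*u^3 - 32.9692*u^2 - 24.2997*u - 17.7282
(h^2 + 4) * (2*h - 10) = 2*h^3 - 10*h^2 + 8*h - 40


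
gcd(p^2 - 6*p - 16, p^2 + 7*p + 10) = p + 2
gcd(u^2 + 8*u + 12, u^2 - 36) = u + 6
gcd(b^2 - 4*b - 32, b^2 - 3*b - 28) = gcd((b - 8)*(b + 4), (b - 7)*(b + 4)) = b + 4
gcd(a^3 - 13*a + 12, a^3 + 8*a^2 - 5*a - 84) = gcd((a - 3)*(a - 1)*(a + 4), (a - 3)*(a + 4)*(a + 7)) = a^2 + a - 12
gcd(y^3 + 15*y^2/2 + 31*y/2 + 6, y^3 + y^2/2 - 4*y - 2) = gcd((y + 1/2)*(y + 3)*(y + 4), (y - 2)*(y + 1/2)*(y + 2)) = y + 1/2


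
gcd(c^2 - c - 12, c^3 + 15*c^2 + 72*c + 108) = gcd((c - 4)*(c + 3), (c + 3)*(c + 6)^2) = c + 3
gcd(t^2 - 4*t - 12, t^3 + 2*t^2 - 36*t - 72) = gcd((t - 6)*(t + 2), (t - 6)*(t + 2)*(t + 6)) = t^2 - 4*t - 12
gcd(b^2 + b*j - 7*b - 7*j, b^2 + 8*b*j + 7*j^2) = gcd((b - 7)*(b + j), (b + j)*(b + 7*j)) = b + j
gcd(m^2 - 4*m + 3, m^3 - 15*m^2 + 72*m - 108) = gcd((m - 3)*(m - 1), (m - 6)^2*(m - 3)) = m - 3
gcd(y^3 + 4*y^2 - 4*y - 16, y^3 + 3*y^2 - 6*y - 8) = y^2 + 2*y - 8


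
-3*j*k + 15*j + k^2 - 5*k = (-3*j + k)*(k - 5)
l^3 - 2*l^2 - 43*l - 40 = (l - 8)*(l + 1)*(l + 5)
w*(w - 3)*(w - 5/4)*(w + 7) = w^4 + 11*w^3/4 - 26*w^2 + 105*w/4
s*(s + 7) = s^2 + 7*s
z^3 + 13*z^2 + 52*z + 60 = (z + 2)*(z + 5)*(z + 6)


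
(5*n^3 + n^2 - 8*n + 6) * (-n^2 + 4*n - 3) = -5*n^5 + 19*n^4 - 3*n^3 - 41*n^2 + 48*n - 18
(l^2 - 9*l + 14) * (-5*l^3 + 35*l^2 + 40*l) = -5*l^5 + 80*l^4 - 345*l^3 + 130*l^2 + 560*l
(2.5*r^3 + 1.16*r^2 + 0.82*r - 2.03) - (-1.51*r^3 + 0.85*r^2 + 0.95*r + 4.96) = 4.01*r^3 + 0.31*r^2 - 0.13*r - 6.99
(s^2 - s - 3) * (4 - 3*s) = -3*s^3 + 7*s^2 + 5*s - 12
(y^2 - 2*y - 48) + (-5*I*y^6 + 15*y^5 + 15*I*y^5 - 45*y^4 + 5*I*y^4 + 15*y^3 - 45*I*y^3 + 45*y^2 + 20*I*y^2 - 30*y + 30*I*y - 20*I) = -5*I*y^6 + 15*y^5 + 15*I*y^5 - 45*y^4 + 5*I*y^4 + 15*y^3 - 45*I*y^3 + 46*y^2 + 20*I*y^2 - 32*y + 30*I*y - 48 - 20*I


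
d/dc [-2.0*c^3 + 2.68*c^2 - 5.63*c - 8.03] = -6.0*c^2 + 5.36*c - 5.63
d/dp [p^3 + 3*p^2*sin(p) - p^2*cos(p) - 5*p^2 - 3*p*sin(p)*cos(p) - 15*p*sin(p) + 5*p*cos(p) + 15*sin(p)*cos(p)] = p^2*sin(p) + 3*p^2*cos(p) + 3*p^2 + p*sin(p) - 17*p*cos(p) - 3*p*cos(2*p) - 10*p - 15*sin(p) - 3*sin(2*p)/2 + 5*cos(p) + 15*cos(2*p)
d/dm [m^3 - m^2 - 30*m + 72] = 3*m^2 - 2*m - 30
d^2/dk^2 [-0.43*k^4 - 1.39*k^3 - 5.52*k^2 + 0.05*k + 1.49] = -5.16*k^2 - 8.34*k - 11.04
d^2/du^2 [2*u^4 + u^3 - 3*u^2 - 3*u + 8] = 24*u^2 + 6*u - 6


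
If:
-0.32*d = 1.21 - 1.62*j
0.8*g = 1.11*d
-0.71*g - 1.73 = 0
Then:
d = -1.76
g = -2.44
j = 0.40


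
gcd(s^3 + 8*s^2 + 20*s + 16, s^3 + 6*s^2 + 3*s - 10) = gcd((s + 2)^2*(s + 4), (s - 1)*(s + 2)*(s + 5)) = s + 2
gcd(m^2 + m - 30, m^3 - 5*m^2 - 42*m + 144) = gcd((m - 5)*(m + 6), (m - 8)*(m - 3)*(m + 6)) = m + 6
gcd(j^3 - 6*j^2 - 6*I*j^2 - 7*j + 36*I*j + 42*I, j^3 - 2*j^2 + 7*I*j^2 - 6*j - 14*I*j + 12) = 1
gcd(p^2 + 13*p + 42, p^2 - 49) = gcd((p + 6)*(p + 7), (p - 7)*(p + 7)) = p + 7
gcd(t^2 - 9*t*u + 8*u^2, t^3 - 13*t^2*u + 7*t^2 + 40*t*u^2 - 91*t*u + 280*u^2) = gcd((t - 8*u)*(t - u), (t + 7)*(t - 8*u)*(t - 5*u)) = t - 8*u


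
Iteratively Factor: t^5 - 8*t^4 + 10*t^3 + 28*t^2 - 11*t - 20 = (t + 1)*(t^4 - 9*t^3 + 19*t^2 + 9*t - 20) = (t - 5)*(t + 1)*(t^3 - 4*t^2 - t + 4) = (t - 5)*(t + 1)^2*(t^2 - 5*t + 4) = (t - 5)*(t - 1)*(t + 1)^2*(t - 4)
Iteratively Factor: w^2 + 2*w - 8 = (w + 4)*(w - 2)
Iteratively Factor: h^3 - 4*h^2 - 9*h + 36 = (h - 3)*(h^2 - h - 12) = (h - 4)*(h - 3)*(h + 3)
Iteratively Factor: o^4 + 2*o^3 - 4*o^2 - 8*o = (o - 2)*(o^3 + 4*o^2 + 4*o) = (o - 2)*(o + 2)*(o^2 + 2*o) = o*(o - 2)*(o + 2)*(o + 2)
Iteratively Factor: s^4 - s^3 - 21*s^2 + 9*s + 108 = (s + 3)*(s^3 - 4*s^2 - 9*s + 36) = (s + 3)^2*(s^2 - 7*s + 12) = (s - 3)*(s + 3)^2*(s - 4)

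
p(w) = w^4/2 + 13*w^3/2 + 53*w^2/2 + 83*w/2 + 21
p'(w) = 2*w^3 + 39*w^2/2 + 53*w + 83/2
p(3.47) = 828.16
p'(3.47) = 543.77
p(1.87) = 239.89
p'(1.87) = 221.88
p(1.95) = 258.12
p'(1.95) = 233.83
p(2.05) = 282.27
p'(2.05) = 249.33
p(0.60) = 56.91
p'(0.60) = 80.75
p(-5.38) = -28.54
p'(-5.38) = 9.33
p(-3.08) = -0.35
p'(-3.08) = 4.81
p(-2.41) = 0.78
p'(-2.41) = -0.97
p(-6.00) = -30.00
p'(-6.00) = -6.50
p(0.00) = 21.00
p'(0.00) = 41.50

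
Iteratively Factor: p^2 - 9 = (p - 3)*(p + 3)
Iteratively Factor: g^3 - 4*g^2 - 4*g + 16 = (g - 4)*(g^2 - 4) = (g - 4)*(g - 2)*(g + 2)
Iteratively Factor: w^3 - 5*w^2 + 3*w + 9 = (w - 3)*(w^2 - 2*w - 3) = (w - 3)^2*(w + 1)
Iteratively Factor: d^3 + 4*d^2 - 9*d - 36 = (d + 3)*(d^2 + d - 12) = (d - 3)*(d + 3)*(d + 4)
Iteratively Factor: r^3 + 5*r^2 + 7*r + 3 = (r + 1)*(r^2 + 4*r + 3) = (r + 1)^2*(r + 3)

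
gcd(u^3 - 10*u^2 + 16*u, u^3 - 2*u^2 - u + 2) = u - 2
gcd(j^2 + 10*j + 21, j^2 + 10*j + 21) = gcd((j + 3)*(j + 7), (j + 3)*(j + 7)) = j^2 + 10*j + 21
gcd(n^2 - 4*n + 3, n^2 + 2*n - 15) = n - 3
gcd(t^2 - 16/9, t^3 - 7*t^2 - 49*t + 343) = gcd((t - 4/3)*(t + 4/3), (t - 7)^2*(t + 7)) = 1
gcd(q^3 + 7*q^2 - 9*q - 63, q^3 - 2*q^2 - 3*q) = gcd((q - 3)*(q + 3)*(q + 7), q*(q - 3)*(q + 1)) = q - 3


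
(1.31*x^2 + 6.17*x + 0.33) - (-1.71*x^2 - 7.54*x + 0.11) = 3.02*x^2 + 13.71*x + 0.22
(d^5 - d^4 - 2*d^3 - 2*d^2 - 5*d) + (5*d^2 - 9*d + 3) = d^5 - d^4 - 2*d^3 + 3*d^2 - 14*d + 3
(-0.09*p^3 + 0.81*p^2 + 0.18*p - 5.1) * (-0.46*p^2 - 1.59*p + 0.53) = 0.0414*p^5 - 0.2295*p^4 - 1.4184*p^3 + 2.4891*p^2 + 8.2044*p - 2.703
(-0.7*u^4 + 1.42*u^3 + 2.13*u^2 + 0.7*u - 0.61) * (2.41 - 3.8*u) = 2.66*u^5 - 7.083*u^4 - 4.6718*u^3 + 2.4733*u^2 + 4.005*u - 1.4701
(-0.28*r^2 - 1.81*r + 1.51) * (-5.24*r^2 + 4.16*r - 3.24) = 1.4672*r^4 + 8.3196*r^3 - 14.5348*r^2 + 12.146*r - 4.8924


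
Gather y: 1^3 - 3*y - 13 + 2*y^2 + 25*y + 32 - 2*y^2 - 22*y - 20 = 0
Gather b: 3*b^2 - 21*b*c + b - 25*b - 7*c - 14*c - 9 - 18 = 3*b^2 + b*(-21*c - 24) - 21*c - 27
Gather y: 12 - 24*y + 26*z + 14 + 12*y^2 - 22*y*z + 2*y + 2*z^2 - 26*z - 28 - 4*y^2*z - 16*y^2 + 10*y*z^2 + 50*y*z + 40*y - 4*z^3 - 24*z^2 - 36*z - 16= y^2*(-4*z - 4) + y*(10*z^2 + 28*z + 18) - 4*z^3 - 22*z^2 - 36*z - 18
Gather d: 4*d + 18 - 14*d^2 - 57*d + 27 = -14*d^2 - 53*d + 45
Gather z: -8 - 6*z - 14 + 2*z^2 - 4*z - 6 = 2*z^2 - 10*z - 28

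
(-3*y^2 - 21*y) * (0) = 0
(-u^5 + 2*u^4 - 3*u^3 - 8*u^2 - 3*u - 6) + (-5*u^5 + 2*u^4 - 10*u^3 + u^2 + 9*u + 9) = -6*u^5 + 4*u^4 - 13*u^3 - 7*u^2 + 6*u + 3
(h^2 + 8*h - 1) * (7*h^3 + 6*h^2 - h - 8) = 7*h^5 + 62*h^4 + 40*h^3 - 22*h^2 - 63*h + 8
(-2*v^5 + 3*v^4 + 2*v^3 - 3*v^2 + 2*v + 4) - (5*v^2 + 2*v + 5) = -2*v^5 + 3*v^4 + 2*v^3 - 8*v^2 - 1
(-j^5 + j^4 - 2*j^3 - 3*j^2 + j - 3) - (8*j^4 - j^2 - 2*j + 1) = -j^5 - 7*j^4 - 2*j^3 - 2*j^2 + 3*j - 4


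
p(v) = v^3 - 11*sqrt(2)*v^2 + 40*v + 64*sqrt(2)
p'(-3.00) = 160.34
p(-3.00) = -196.50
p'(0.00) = 40.00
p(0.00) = 90.51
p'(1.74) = -5.05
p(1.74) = 118.28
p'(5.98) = -38.77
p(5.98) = -12.74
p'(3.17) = -28.48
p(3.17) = 92.84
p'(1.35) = 3.47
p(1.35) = 118.62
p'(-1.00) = 74.11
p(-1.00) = 33.95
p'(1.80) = -6.28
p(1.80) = 117.94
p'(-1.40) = 89.44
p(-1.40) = 1.28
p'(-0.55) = 58.02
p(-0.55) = 63.64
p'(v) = 3*v^2 - 22*sqrt(2)*v + 40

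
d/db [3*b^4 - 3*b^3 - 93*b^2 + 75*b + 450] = 12*b^3 - 9*b^2 - 186*b + 75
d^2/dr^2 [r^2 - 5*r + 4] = 2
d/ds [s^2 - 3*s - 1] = 2*s - 3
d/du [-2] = 0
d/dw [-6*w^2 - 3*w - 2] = -12*w - 3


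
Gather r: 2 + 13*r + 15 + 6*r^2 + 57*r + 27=6*r^2 + 70*r + 44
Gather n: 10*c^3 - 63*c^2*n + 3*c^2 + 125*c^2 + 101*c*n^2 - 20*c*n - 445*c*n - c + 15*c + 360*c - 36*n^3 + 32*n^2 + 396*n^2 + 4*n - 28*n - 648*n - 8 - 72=10*c^3 + 128*c^2 + 374*c - 36*n^3 + n^2*(101*c + 428) + n*(-63*c^2 - 465*c - 672) - 80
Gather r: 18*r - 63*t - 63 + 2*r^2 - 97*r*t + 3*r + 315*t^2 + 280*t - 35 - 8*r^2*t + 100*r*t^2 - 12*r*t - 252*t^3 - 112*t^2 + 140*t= r^2*(2 - 8*t) + r*(100*t^2 - 109*t + 21) - 252*t^3 + 203*t^2 + 357*t - 98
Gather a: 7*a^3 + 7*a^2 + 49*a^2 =7*a^3 + 56*a^2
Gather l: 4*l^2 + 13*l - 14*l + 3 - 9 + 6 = 4*l^2 - l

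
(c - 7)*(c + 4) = c^2 - 3*c - 28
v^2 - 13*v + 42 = (v - 7)*(v - 6)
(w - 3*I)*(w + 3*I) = w^2 + 9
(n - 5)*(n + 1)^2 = n^3 - 3*n^2 - 9*n - 5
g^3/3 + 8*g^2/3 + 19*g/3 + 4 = (g/3 + 1)*(g + 1)*(g + 4)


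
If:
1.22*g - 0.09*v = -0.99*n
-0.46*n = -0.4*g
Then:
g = 0.0432511491851233*v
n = 0.0376096949435855*v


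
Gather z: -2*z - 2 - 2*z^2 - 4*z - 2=-2*z^2 - 6*z - 4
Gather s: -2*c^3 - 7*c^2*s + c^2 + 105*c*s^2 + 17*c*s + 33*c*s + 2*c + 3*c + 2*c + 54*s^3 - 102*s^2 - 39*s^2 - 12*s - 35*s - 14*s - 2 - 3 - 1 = -2*c^3 + c^2 + 7*c + 54*s^3 + s^2*(105*c - 141) + s*(-7*c^2 + 50*c - 61) - 6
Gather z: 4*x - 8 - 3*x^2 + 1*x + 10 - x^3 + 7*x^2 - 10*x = -x^3 + 4*x^2 - 5*x + 2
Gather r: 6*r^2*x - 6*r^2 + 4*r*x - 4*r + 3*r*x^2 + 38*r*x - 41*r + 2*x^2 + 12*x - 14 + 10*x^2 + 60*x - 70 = r^2*(6*x - 6) + r*(3*x^2 + 42*x - 45) + 12*x^2 + 72*x - 84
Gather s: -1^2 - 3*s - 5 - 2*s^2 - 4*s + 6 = -2*s^2 - 7*s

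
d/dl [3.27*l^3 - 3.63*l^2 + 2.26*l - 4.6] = 9.81*l^2 - 7.26*l + 2.26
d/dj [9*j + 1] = 9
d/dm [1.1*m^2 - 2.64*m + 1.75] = 2.2*m - 2.64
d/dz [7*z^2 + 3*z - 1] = 14*z + 3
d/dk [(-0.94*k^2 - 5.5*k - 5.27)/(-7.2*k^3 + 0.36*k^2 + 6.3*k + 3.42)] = (-6.768*k^4 - 79.2*k^3 - 117.774*k^2 - 2.6352*k + 14.391)/(51.84*k^6 - 5.184*k^5 - 90.5904*k^4 - 44.712*k^3 + 42.1524*k^2 + 43.092*k + 11.6964)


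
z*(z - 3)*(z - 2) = z^3 - 5*z^2 + 6*z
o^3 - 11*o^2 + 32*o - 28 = (o - 7)*(o - 2)^2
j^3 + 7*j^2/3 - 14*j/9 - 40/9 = (j - 4/3)*(j + 5/3)*(j + 2)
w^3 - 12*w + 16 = (w - 2)^2*(w + 4)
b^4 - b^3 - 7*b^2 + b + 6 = (b - 3)*(b - 1)*(b + 1)*(b + 2)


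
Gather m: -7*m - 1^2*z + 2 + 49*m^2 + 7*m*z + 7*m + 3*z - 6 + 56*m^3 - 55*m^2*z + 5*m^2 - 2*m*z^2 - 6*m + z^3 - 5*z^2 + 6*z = 56*m^3 + m^2*(54 - 55*z) + m*(-2*z^2 + 7*z - 6) + z^3 - 5*z^2 + 8*z - 4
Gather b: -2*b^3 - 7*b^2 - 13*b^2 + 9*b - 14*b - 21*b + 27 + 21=-2*b^3 - 20*b^2 - 26*b + 48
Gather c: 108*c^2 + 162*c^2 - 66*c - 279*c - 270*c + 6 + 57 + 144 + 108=270*c^2 - 615*c + 315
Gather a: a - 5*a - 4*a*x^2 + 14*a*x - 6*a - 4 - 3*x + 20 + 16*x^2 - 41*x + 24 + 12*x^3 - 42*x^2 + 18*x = a*(-4*x^2 + 14*x - 10) + 12*x^3 - 26*x^2 - 26*x + 40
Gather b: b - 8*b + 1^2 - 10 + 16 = 7 - 7*b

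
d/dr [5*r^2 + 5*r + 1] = 10*r + 5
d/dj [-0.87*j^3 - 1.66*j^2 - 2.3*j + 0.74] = -2.61*j^2 - 3.32*j - 2.3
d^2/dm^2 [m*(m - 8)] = 2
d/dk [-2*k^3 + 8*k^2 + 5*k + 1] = -6*k^2 + 16*k + 5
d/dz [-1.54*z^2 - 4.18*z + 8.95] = -3.08*z - 4.18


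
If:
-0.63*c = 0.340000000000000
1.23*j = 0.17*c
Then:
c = -0.54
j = -0.07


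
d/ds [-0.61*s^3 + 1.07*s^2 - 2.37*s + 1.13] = -1.83*s^2 + 2.14*s - 2.37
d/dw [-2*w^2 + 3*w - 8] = 3 - 4*w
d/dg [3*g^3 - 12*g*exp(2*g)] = 9*g^2 - 24*g*exp(2*g) - 12*exp(2*g)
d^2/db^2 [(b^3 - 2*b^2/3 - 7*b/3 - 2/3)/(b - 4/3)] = 2*(27*b^3 - 108*b^2 + 144*b - 134)/(27*b^3 - 108*b^2 + 144*b - 64)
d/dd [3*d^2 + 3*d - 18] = 6*d + 3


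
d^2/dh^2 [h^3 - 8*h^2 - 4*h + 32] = 6*h - 16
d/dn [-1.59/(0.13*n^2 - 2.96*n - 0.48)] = (0.4134*n - 4.7064)/(-0.13*n^2 + 2.96*n + 0.48)^2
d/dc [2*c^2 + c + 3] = 4*c + 1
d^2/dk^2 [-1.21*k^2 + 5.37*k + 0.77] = -2.42000000000000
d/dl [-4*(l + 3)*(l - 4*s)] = -8*l + 16*s - 12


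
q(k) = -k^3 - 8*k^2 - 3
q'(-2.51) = 21.26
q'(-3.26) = 20.28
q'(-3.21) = 20.45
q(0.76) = -8.06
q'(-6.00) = -12.00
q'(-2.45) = 21.19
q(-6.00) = -75.00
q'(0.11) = -1.80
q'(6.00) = -204.00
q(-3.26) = -53.37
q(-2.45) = -36.31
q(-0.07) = -3.04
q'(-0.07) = 1.11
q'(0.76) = -13.89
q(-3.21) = -52.36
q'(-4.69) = 9.05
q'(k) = -3*k^2 - 16*k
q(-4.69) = -75.81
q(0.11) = -3.10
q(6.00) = -507.00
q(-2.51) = -37.59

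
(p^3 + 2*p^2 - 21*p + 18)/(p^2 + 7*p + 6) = (p^2 - 4*p + 3)/(p + 1)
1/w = 1/w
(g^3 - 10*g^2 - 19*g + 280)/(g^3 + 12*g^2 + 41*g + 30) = (g^2 - 15*g + 56)/(g^2 + 7*g + 6)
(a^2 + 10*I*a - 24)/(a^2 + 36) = (a + 4*I)/(a - 6*I)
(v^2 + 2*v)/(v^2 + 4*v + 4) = v/(v + 2)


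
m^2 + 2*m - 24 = (m - 4)*(m + 6)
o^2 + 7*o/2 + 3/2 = (o + 1/2)*(o + 3)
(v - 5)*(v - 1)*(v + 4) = v^3 - 2*v^2 - 19*v + 20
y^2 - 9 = (y - 3)*(y + 3)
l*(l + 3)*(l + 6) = l^3 + 9*l^2 + 18*l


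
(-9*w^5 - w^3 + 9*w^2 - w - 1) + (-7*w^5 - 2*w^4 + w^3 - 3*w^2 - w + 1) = -16*w^5 - 2*w^4 + 6*w^2 - 2*w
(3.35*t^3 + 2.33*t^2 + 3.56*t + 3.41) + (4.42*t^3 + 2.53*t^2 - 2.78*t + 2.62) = 7.77*t^3 + 4.86*t^2 + 0.78*t + 6.03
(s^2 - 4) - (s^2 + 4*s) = -4*s - 4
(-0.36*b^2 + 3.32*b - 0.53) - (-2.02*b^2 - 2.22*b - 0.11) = 1.66*b^2 + 5.54*b - 0.42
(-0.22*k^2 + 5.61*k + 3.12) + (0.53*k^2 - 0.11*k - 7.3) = 0.31*k^2 + 5.5*k - 4.18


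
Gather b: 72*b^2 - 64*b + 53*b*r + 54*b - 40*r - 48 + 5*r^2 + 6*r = 72*b^2 + b*(53*r - 10) + 5*r^2 - 34*r - 48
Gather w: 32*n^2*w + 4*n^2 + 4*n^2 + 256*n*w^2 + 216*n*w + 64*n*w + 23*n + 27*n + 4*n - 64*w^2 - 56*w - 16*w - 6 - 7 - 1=8*n^2 + 54*n + w^2*(256*n - 64) + w*(32*n^2 + 280*n - 72) - 14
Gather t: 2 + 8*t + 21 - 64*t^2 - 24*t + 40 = -64*t^2 - 16*t + 63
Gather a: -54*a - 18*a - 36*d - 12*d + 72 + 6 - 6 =-72*a - 48*d + 72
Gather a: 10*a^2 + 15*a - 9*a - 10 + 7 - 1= 10*a^2 + 6*a - 4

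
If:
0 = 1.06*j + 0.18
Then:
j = -0.17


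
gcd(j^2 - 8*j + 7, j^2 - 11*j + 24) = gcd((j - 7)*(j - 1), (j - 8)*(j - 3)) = 1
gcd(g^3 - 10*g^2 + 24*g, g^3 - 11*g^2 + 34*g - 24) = g^2 - 10*g + 24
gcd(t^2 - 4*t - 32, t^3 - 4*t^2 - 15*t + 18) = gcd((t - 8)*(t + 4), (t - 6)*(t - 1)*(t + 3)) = 1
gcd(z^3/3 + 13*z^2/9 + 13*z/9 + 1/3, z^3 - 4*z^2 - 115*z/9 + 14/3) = 1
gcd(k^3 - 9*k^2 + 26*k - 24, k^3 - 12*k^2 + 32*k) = k - 4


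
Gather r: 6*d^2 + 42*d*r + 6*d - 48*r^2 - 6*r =6*d^2 + 6*d - 48*r^2 + r*(42*d - 6)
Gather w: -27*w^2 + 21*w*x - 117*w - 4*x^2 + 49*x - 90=-27*w^2 + w*(21*x - 117) - 4*x^2 + 49*x - 90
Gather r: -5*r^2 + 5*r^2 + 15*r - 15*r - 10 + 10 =0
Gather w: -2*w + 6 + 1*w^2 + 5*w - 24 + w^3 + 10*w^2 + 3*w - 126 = w^3 + 11*w^2 + 6*w - 144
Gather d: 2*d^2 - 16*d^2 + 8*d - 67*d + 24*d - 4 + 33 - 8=-14*d^2 - 35*d + 21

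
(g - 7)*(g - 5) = g^2 - 12*g + 35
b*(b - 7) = b^2 - 7*b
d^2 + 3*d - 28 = (d - 4)*(d + 7)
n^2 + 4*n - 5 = (n - 1)*(n + 5)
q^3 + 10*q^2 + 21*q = q*(q + 3)*(q + 7)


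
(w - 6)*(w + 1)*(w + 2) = w^3 - 3*w^2 - 16*w - 12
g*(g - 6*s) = g^2 - 6*g*s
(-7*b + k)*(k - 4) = -7*b*k + 28*b + k^2 - 4*k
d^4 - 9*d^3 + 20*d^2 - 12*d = d*(d - 6)*(d - 2)*(d - 1)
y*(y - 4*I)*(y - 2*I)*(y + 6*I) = y^4 + 28*y^2 - 48*I*y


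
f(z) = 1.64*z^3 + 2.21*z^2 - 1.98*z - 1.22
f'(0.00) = -1.98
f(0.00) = -1.22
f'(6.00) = 201.66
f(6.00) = 420.70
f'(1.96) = 25.58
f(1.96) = 15.74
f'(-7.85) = 266.51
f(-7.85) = -642.82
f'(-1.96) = 8.26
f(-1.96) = -1.20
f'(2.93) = 53.21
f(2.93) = 53.20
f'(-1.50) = 2.46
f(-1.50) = 1.19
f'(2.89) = 51.89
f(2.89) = 51.10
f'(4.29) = 107.53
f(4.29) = 160.44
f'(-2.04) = 9.48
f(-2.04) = -1.91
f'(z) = 4.92*z^2 + 4.42*z - 1.98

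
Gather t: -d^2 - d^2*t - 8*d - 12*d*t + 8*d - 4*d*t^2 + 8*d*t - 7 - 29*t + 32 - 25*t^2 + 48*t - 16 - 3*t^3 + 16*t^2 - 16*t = -d^2 - 3*t^3 + t^2*(-4*d - 9) + t*(-d^2 - 4*d + 3) + 9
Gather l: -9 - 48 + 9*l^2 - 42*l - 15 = 9*l^2 - 42*l - 72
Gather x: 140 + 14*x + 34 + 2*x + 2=16*x + 176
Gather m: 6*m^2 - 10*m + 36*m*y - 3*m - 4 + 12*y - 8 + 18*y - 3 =6*m^2 + m*(36*y - 13) + 30*y - 15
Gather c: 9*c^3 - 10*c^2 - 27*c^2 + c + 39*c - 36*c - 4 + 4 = 9*c^3 - 37*c^2 + 4*c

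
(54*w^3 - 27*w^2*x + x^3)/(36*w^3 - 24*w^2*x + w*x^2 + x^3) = (-3*w + x)/(-2*w + x)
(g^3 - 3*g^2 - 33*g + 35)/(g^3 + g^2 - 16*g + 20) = (g^2 - 8*g + 7)/(g^2 - 4*g + 4)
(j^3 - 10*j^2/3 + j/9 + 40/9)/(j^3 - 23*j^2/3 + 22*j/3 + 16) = (j - 5/3)/(j - 6)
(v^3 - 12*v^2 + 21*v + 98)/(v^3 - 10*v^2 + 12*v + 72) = (v^2 - 14*v + 49)/(v^2 - 12*v + 36)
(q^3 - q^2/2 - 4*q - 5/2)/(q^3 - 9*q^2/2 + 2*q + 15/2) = (q + 1)/(q - 3)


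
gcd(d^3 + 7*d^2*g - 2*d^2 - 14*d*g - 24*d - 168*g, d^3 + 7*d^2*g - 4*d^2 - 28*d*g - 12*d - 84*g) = d^2 + 7*d*g - 6*d - 42*g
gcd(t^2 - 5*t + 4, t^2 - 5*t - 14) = 1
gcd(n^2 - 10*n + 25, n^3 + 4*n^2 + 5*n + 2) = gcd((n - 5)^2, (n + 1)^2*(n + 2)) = 1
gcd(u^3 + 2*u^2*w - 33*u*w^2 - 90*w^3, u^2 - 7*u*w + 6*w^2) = u - 6*w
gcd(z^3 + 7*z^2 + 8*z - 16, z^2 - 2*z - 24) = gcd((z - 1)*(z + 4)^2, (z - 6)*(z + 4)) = z + 4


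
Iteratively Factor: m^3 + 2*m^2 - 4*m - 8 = (m + 2)*(m^2 - 4) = (m + 2)^2*(m - 2)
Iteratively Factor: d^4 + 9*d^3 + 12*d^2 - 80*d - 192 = (d - 3)*(d^3 + 12*d^2 + 48*d + 64) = (d - 3)*(d + 4)*(d^2 + 8*d + 16) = (d - 3)*(d + 4)^2*(d + 4)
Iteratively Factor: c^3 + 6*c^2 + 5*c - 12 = (c + 3)*(c^2 + 3*c - 4) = (c + 3)*(c + 4)*(c - 1)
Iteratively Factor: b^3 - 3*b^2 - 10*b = (b - 5)*(b^2 + 2*b) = b*(b - 5)*(b + 2)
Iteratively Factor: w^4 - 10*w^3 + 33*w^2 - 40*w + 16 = (w - 4)*(w^3 - 6*w^2 + 9*w - 4) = (w - 4)*(w - 1)*(w^2 - 5*w + 4) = (w - 4)^2*(w - 1)*(w - 1)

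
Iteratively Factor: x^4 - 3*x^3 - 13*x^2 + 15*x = (x + 3)*(x^3 - 6*x^2 + 5*x) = x*(x + 3)*(x^2 - 6*x + 5) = x*(x - 5)*(x + 3)*(x - 1)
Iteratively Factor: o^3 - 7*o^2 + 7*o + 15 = (o + 1)*(o^2 - 8*o + 15) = (o - 3)*(o + 1)*(o - 5)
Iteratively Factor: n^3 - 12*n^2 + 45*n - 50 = (n - 5)*(n^2 - 7*n + 10) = (n - 5)*(n - 2)*(n - 5)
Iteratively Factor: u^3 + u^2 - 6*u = (u)*(u^2 + u - 6) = u*(u + 3)*(u - 2)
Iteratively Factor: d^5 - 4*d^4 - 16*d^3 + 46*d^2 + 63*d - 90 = (d + 3)*(d^4 - 7*d^3 + 5*d^2 + 31*d - 30) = (d - 1)*(d + 3)*(d^3 - 6*d^2 - d + 30) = (d - 3)*(d - 1)*(d + 3)*(d^2 - 3*d - 10) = (d - 3)*(d - 1)*(d + 2)*(d + 3)*(d - 5)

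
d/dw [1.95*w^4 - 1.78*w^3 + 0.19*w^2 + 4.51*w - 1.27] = 7.8*w^3 - 5.34*w^2 + 0.38*w + 4.51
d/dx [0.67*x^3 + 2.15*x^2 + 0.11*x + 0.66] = 2.01*x^2 + 4.3*x + 0.11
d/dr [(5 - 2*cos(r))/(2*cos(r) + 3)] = 16*sin(r)/(2*cos(r) + 3)^2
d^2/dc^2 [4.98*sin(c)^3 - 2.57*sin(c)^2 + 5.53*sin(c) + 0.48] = -9.26500000000001*sin(c) + 11.205*sin(3*c) - 5.14*cos(2*c)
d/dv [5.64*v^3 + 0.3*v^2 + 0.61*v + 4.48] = 16.92*v^2 + 0.6*v + 0.61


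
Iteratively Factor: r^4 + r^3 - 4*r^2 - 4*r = (r - 2)*(r^3 + 3*r^2 + 2*r) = r*(r - 2)*(r^2 + 3*r + 2) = r*(r - 2)*(r + 1)*(r + 2)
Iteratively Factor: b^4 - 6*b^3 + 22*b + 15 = (b + 1)*(b^3 - 7*b^2 + 7*b + 15) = (b - 3)*(b + 1)*(b^2 - 4*b - 5) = (b - 5)*(b - 3)*(b + 1)*(b + 1)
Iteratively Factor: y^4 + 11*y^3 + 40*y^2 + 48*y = (y)*(y^3 + 11*y^2 + 40*y + 48) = y*(y + 4)*(y^2 + 7*y + 12) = y*(y + 3)*(y + 4)*(y + 4)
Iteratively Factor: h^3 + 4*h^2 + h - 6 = (h + 2)*(h^2 + 2*h - 3) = (h - 1)*(h + 2)*(h + 3)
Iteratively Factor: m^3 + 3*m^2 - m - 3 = (m - 1)*(m^2 + 4*m + 3) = (m - 1)*(m + 1)*(m + 3)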